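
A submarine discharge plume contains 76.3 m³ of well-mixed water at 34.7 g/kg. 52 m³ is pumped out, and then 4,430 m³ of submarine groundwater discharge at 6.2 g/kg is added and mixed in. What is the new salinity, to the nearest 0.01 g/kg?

Remaining after removal: 24.3 m³ at 34.7 g/kg (salt = 843.21)
After addition: salt = 843.21 + 4,430×6.2 = 28,309.21; volume = 4,454.3 m³
S = 28,309.21 / 4,454.3 = 6.3555 g/kg

6.36 g/kg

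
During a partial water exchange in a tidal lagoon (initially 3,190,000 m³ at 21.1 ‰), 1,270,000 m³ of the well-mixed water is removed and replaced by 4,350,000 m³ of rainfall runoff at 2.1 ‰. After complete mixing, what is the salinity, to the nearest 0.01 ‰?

Remaining after removal: 1,920,000 m³ at 21.1 ‰ (salt = 40,512,000)
After addition: salt = 40,512,000 + 4,350,000×2.1 = 49,647,000; volume = 6,270,000 m³
S = 49,647,000 / 6,270,000 = 7.9182 ‰

7.92 ‰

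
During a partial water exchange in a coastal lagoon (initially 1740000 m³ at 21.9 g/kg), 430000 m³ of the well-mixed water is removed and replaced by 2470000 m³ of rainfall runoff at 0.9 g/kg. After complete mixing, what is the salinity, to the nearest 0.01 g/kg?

8.18 g/kg

Remaining after removal: 1,310,000 m³ at 21.9 g/kg (salt = 28,689,000)
After addition: salt = 28,689,000 + 2,470,000×0.9 = 30,912,000; volume = 3,780,000 m³
S = 30,912,000 / 3,780,000 = 8.1778 g/kg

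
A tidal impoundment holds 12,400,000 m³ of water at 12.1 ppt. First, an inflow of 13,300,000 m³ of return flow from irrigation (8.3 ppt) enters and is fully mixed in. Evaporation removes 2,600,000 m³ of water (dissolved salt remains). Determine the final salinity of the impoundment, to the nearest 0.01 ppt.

After mixing: salt = 12,400,000×12.1 + 13,300,000×8.3 = 260,430,000; volume = 25,700,000 m³
After evaporation: salt unchanged = 260,430,000; volume = 25,700,000 − 2,600,000 = 23,100,000 m³
S = 260,430,000 / 23,100,000 = 11.274 ppt

11.27 ppt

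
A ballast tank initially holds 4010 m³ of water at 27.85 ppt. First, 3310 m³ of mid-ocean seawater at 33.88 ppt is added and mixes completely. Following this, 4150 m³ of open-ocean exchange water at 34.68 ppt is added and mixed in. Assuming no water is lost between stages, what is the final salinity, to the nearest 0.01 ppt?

32.06 ppt

Weighted by volume,
Initial salt = 4,010×27.85 = 111,678.5
After stage 1: salt = 111,678.5 + 3,310×33.88 = 223,821.3; volume = 7,320 m³; S = 30.577 ppt
After stage 2: salt = 223,821.3 + 4,150×34.68 = 367,743.3; volume = 11,470 m³
S = 367,743.3 / 11,470 = 32.0613 ppt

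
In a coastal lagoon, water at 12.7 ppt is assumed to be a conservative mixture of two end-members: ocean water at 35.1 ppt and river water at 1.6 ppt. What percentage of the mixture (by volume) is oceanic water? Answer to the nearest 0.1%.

Let g be the oceanic fraction. Salt balance per unit volume:
g×35.1 + (1−g)×1.6 = 12.7
g = (12.7 − 1.6) / (35.1 − 1.6) = 11.1/33.5 = 0.3313

33.1%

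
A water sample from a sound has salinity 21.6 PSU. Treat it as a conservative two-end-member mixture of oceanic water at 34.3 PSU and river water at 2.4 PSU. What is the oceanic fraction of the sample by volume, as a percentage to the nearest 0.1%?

60.2%

Let g be the oceanic fraction. Salt balance per unit volume:
g×34.3 + (1−g)×2.4 = 21.6
g = (21.6 − 2.4) / (34.3 − 2.4) = 19.2/31.9 = 0.6019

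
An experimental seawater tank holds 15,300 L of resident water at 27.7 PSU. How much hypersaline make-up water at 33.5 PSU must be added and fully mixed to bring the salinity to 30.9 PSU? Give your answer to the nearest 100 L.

Salt balance: 15,300×27.7 + V×33.5 = (15,300+V)×30.9
423,810 + 33.5V = 472,770 + 30.9V
48,960 = 2.6V
V = 18,830.77 L

18800 L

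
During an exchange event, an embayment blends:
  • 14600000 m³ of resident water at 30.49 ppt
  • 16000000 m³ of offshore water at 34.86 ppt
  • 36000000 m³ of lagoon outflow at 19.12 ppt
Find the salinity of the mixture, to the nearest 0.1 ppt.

Total salt / total volume:
salt = 14,600,000×30.49 + 16,000,000×34.86 + 36,000,000×19.12 = 445,154,000 + 557,760,000 + 688,320,000 = 1,691,234,000
volume = 14,600,000 + 16,000,000 + 36,000,000 = 66,600,000 m³
S = 1,691,234,000 / 66,600,000 = 25.394 ppt

25.4 ppt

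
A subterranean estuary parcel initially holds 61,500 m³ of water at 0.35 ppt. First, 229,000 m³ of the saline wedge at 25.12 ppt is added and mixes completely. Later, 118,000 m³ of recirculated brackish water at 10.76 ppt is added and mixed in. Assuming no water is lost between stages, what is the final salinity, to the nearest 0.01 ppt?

Total salt / total volume:
Initial salt = 61,500×0.35 = 21,525
After stage 1: salt = 21,525 + 229,000×25.12 = 5,774,005; volume = 290,500 m³; S = 19.876 ppt
After stage 2: salt = 5,774,005 + 118,000×10.76 = 7,043,685; volume = 408,500 m³
S = 7,043,685 / 408,500 = 17.2428 ppt

17.24 ppt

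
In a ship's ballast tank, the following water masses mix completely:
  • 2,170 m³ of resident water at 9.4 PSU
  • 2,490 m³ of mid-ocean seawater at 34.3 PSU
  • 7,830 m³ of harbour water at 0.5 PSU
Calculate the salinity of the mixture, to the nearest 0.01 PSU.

By conservation of dissolved salt,
salt = 2,170×9.4 + 2,490×34.3 + 7,830×0.5 = 20,398 + 85,407 + 3,915 = 109,720
volume = 2,170 + 2,490 + 7,830 = 12,490 m³
S = 109,720 / 12,490 = 8.7846 PSU

8.78 PSU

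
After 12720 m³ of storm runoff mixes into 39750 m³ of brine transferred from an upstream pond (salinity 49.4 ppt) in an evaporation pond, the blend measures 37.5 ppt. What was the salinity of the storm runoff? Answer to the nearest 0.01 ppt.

Salt balance: 39,750×49.4 + 12,720×S = 52,470×37.5
1,963,650 + 12,720·S = 1,967,625
S = (1,967,625 − 1,963,650) / 12,720 = 0.3125 ppt

0.31 ppt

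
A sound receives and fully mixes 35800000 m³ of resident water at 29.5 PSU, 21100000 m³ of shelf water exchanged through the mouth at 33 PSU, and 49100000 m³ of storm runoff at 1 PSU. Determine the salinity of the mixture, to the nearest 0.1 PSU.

17.0 PSU

Weighted by volume,
salt = 35,800,000×29.5 + 21,100,000×33 + 49,100,000×1 = 1,056,100,000 + 696,300,000 + 49,100,000 = 1,801,500,000
volume = 35,800,000 + 21,100,000 + 49,100,000 = 106,000,000 m³
S = 1,801,500,000 / 106,000,000 = 16.995 PSU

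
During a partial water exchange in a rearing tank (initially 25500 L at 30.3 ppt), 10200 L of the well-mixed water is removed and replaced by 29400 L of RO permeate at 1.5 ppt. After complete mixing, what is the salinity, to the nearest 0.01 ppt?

11.36 ppt

Remaining after removal: 15,300 L at 30.3 ppt (salt = 463,590)
After addition: salt = 463,590 + 29,400×1.5 = 507,690; volume = 44,700 L
S = 507,690 / 44,700 = 11.3577 ppt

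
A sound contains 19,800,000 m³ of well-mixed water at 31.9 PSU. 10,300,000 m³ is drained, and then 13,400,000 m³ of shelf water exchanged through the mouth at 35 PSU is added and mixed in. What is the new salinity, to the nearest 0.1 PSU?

33.7 PSU

Remaining after removal: 9,500,000 m³ at 31.9 PSU (salt = 303,050,000)
After addition: salt = 303,050,000 + 13,400,000×35 = 772,050,000; volume = 22,900,000 m³
S = 772,050,000 / 22,900,000 = 33.714 PSU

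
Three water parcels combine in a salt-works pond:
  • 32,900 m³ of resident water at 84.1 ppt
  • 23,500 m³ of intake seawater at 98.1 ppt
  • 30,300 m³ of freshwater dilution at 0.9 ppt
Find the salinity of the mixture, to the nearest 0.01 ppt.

By conservation of dissolved salt,
salt = 32,900×84.1 + 23,500×98.1 + 30,300×0.9 = 2,766,890 + 2,305,350 + 27,270 = 5,099,510
volume = 32,900 + 23,500 + 30,300 = 86,700 m³
S = 5,099,510 / 86,700 = 58.8179 ppt

58.82 ppt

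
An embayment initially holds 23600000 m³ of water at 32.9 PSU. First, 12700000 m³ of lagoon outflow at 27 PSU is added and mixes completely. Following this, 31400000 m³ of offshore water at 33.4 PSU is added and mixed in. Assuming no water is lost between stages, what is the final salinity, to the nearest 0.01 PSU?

32.03 PSU

Conserving salt mass:
Initial salt = 23,600,000×32.9 = 776,440,000
After stage 1: salt = 776,440,000 + 12,700,000×27 = 1,119,340,000; volume = 36,300,000 m³; S = 30.836 PSU
After stage 2: salt = 1,119,340,000 + 31,400,000×33.4 = 2,168,100,000; volume = 67,700,000 m³
S = 2,168,100,000 / 67,700,000 = 32.0251 PSU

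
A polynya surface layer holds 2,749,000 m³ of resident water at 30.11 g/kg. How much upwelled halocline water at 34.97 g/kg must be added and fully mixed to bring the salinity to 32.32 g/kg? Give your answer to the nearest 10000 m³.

Salt balance: 2,749,000×30.11 + V×34.97 = (2,749,000+V)×32.32
82,772,390 + 34.97V = 88,847,680 + 32.32V
6,075,290 = 2.65V
V = 2,292,562.26 m³

2290000 m³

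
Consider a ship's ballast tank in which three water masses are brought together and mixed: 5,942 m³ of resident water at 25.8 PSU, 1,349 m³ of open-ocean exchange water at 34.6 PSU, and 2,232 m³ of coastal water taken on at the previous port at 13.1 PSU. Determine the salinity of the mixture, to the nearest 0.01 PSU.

Conserving salt mass:
salt = 5,942×25.8 + 1,349×34.6 + 2,232×13.1 = 153,303.6 + 46,675.4 + 29,239.2 = 229,218.2
volume = 5,942 + 1,349 + 2,232 = 9,523 m³
S = 229,218.2 / 9,523 = 24.07 PSU

24.07 PSU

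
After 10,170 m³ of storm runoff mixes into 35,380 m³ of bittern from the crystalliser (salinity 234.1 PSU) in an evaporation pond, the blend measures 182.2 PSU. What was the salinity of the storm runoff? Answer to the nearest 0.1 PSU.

Salt balance: 35,380×234.1 + 10,170×S = 45,550×182.2
8,282,458 + 10,170·S = 8,299,210
S = (8,299,210 − 8,282,458) / 10,170 = 1.6472 PSU

1.6 PSU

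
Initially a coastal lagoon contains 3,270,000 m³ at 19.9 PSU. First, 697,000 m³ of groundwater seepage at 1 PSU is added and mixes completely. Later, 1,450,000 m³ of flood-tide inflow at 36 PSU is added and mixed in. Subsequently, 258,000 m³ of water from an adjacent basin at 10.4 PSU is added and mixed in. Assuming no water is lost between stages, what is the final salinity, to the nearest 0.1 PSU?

21.3 PSU

By conservation of dissolved salt,
Initial salt = 3,270,000×19.9 = 65,073,000
After stage 1: salt = 65,073,000 + 697,000×1 = 65,770,000; volume = 3,967,000 m³; S = 16.579 PSU
After stage 2: salt = 65,770,000 + 1,450,000×36 = 117,970,000; volume = 5,417,000 m³; S = 21.778 PSU
After stage 3: salt = 117,970,000 + 258,000×10.4 = 120,653,200; volume = 5,675,000 m³
S = 120,653,200 / 5,675,000 = 21.2605 PSU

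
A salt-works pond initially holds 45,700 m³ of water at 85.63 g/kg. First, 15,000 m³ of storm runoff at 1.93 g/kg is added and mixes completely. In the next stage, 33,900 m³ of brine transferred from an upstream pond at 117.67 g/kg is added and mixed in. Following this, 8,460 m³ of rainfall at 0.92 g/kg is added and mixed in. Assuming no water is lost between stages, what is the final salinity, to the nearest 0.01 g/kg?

Salt balance:
Initial salt = 45,700×85.63 = 3,913,291
After stage 1: salt = 3,913,291 + 15,000×1.93 = 3,942,241; volume = 60,700 m³; S = 64.946 g/kg
After stage 2: salt = 3,942,241 + 33,900×117.67 = 7,931,254; volume = 94,600 m³; S = 83.84 g/kg
After stage 3: salt = 7,931,254 + 8,460×0.92 = 7,939,037.2; volume = 103,060 m³
S = 7,939,037.2 / 103,060 = 77.0332 g/kg

77.03 g/kg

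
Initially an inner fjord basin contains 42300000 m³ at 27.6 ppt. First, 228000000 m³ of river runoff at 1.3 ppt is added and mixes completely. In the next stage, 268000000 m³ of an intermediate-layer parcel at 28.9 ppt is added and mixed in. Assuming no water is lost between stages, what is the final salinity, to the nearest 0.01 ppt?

Salt balance:
Initial salt = 42,300,000×27.6 = 1,167,480,000
After stage 1: salt = 1,167,480,000 + 228,000,000×1.3 = 1,463,880,000; volume = 270,300,000 m³; S = 5.416 ppt
After stage 2: salt = 1,463,880,000 + 268,000,000×28.9 = 9,209,080,000; volume = 538,300,000 m³
S = 9,209,080,000 / 538,300,000 = 17.1077 ppt

17.11 ppt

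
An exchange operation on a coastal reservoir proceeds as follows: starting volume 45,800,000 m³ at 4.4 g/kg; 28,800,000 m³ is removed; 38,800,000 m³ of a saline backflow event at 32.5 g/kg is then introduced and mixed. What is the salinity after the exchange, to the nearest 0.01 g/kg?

Remaining after removal: 17,000,000 m³ at 4.4 g/kg (salt = 74,800,000)
After addition: salt = 74,800,000 + 38,800,000×32.5 = 1,335,800,000; volume = 55,800,000 m³
S = 1,335,800,000 / 55,800,000 = 23.9391 g/kg

23.94 g/kg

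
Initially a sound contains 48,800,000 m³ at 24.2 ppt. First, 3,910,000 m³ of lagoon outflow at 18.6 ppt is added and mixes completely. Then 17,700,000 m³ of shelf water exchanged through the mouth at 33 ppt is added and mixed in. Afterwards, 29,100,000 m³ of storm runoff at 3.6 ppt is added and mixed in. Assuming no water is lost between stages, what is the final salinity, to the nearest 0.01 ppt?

19.52 ppt

Total salt / total volume:
Initial salt = 48,800,000×24.2 = 1,180,960,000
After stage 1: salt = 1,180,960,000 + 3,910,000×18.6 = 1,253,686,000; volume = 52,710,000 m³; S = 23.785 ppt
After stage 2: salt = 1,253,686,000 + 17,700,000×33 = 1,837,786,000; volume = 70,410,000 m³; S = 26.101 ppt
After stage 3: salt = 1,837,786,000 + 29,100,000×3.6 = 1,942,546,000; volume = 99,510,000 m³
S = 1,942,546,000 / 99,510,000 = 19.5211 ppt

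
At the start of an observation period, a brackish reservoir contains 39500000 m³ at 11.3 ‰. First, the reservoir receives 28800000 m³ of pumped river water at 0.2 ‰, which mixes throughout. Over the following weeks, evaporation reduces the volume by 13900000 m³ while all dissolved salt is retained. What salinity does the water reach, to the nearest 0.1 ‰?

8.3 ‰

After mixing: salt = 39,500,000×11.3 + 28,800,000×0.2 = 452,110,000; volume = 68,300,000 m³
After evaporation: salt unchanged = 452,110,000; volume = 68,300,000 − 13,900,000 = 54,400,000 m³
S = 452,110,000 / 54,400,000 = 8.3108 ‰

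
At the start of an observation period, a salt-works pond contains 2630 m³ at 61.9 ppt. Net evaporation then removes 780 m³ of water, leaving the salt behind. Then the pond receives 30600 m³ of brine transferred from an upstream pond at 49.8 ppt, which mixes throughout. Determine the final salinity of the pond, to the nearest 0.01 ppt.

After evaporation: salt = 2,630×61.9 = 162,797; volume = 2,630 − 780 = 1,850 m³
After mixing: salt = 162,797 + 30,600×49.8 = 1,686,677; volume = 1,850 + 30,600 = 32,450 m³
S = 1,686,677 / 32,450 = 51.9777 ppt

51.98 ppt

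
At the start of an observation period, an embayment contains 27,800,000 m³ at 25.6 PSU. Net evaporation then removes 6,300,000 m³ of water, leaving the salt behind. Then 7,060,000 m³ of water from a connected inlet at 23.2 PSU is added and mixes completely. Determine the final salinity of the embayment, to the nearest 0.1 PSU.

30.7 PSU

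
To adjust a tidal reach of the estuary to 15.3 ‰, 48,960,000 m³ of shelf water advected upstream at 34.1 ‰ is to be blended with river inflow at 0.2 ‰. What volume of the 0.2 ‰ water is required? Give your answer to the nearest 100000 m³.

61000000 m³

Salt balance: 48,960,000×34.1 + V×0.2 = (48,960,000+V)×15.3
1,669,536,000 + 0.2V = 749,088,000 + 15.3V
920,448,000 = 15.1V
V = 60,956,821.19 m³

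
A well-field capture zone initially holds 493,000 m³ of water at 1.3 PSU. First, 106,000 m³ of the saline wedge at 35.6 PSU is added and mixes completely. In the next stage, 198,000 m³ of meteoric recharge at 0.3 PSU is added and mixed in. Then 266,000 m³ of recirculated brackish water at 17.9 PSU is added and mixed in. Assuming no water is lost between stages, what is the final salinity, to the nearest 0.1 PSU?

Salt balance:
Initial salt = 493,000×1.3 = 640,900
After stage 1: salt = 640,900 + 106,000×35.6 = 4,414,500; volume = 599,000 m³; S = 7.37 PSU
After stage 2: salt = 4,414,500 + 198,000×0.3 = 4,473,900; volume = 797,000 m³; S = 5.613 PSU
After stage 3: salt = 4,473,900 + 266,000×17.9 = 9,235,300; volume = 1,063,000 m³
S = 9,235,300 / 1,063,000 = 8.688 PSU

8.7 PSU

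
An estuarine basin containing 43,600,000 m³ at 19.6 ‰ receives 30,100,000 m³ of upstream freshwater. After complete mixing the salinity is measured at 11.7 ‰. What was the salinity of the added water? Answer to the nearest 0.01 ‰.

0.26 ‰

Salt balance: 43,600,000×19.6 + 30,100,000×S = 73,700,000×11.7
854,560,000 + 30,100,000·S = 862,290,000
S = (862,290,000 − 854,560,000) / 30,100,000 = 0.2568 ‰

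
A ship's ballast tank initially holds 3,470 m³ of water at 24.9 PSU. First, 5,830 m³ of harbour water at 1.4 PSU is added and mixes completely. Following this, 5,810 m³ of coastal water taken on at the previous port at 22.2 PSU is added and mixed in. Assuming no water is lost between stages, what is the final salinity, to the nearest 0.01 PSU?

14.79 PSU

By conservation of dissolved salt,
Initial salt = 3,470×24.9 = 86,403
After stage 1: salt = 86,403 + 5,830×1.4 = 94,565; volume = 9,300 m³; S = 10.168 PSU
After stage 2: salt = 94,565 + 5,810×22.2 = 223,547; volume = 15,110 m³
S = 223,547 / 15,110 = 14.7946 PSU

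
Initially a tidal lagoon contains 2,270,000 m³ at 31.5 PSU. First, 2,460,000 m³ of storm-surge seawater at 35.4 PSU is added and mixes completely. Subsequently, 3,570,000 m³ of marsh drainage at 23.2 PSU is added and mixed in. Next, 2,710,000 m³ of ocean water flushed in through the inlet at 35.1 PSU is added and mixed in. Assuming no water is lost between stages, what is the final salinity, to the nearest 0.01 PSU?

30.57 PSU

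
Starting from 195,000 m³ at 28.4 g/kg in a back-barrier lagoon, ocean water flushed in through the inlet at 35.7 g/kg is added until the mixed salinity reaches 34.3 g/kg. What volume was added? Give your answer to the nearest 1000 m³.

Salt balance: 195,000×28.4 + V×35.7 = (195,000+V)×34.3
5,538,000 + 35.7V = 6,688,500 + 34.3V
1,150,500 = 1.4V
V = 821,785.71 m³

822000 m³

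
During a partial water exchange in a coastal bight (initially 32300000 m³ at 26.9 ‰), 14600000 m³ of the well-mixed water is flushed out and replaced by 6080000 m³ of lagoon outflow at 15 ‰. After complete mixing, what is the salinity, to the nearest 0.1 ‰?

Remaining after removal: 17,700,000 m³ at 26.9 ‰ (salt = 476,130,000)
After addition: salt = 476,130,000 + 6,080,000×15 = 567,330,000; volume = 23,780,000 m³
S = 567,330,000 / 23,780,000 = 23.8574 ‰

23.9 ‰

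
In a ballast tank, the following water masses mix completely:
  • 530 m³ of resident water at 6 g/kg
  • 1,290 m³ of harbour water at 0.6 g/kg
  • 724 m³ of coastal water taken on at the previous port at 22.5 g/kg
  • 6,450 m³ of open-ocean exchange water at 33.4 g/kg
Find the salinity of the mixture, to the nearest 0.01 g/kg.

26.20 g/kg

Weighted by volume,
salt = 530×6 + 1,290×0.6 + 724×22.5 + 6,450×33.4 = 3,180 + 774 + 16,290 + 215,430 = 235,674
volume = 530 + 1,290 + 724 + 6,450 = 8,994 m³
S = 235,674 / 8,994 = 26.2035 g/kg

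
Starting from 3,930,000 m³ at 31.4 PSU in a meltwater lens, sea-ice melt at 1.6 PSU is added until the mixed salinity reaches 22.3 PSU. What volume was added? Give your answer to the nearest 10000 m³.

1730000 m³

Salt balance: 3,930,000×31.4 + V×1.6 = (3,930,000+V)×22.3
123,402,000 + 1.6V = 87,639,000 + 22.3V
35,763,000 = 20.7V
V = 1,727,681.16 m³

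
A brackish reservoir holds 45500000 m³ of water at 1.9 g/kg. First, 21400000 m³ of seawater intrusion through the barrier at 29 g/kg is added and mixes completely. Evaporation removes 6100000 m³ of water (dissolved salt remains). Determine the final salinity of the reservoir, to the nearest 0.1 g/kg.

11.6 g/kg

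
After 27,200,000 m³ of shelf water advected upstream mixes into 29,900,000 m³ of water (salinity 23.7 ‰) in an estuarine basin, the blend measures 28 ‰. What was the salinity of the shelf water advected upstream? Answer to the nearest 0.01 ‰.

Salt balance: 29,900,000×23.7 + 27,200,000×S = 57,100,000×28
708,630,000 + 27,200,000·S = 1,598,800,000
S = (1,598,800,000 − 708,630,000) / 27,200,000 = 32.7268 ‰

32.73 ‰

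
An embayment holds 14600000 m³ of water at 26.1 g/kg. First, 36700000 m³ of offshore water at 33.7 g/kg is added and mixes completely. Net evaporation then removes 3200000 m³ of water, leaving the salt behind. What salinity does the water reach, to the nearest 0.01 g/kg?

After mixing: salt = 14,600,000×26.1 + 36,700,000×33.7 = 1,617,850,000; volume = 51,300,000 m³
After evaporation: salt unchanged = 1,617,850,000; volume = 51,300,000 − 3,200,000 = 48,100,000 m³
S = 1,617,850,000 / 48,100,000 = 33.6351 g/kg

33.64 g/kg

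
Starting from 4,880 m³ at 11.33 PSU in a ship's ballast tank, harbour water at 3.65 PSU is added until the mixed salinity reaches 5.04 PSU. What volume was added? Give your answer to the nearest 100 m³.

Salt balance: 4,880×11.33 + V×3.65 = (4,880+V)×5.04
55,290.4 + 3.65V = 24,595.2 + 5.04V
30,695.2 = 1.39V
V = 22,082.88 m³

22100 m³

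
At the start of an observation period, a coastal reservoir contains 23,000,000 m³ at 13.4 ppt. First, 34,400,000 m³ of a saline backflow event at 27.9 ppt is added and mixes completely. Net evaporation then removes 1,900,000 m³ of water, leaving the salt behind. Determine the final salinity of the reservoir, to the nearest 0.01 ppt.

22.85 ppt

After mixing: salt = 23,000,000×13.4 + 34,400,000×27.9 = 1,267,960,000; volume = 57,400,000 m³
After evaporation: salt unchanged = 1,267,960,000; volume = 57,400,000 − 1,900,000 = 55,500,000 m³
S = 1,267,960,000 / 55,500,000 = 22.8461 ppt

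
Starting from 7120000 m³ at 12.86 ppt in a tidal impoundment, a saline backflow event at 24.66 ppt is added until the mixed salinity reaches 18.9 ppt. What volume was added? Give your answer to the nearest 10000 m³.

Salt balance: 7,120,000×12.86 + V×24.66 = (7,120,000+V)×18.9
91,563,200 + 24.66V = 134,568,000 + 18.9V
43,004,800 = 5.76V
V = 7,466,111.11 m³

7470000 m³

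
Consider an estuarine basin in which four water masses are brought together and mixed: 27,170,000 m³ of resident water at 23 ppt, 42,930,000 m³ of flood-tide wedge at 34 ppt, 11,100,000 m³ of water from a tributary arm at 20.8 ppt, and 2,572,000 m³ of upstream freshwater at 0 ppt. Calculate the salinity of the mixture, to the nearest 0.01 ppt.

27.64 ppt

Mass of salt is conserved:
salt = 27,170,000×23 + 42,930,000×34 + 11,100,000×20.8 + 2,572,000×0 = 624,910,000 + 1,459,620,000 + 230,880,000 + 0 = 2,315,410,000
volume = 27,170,000 + 42,930,000 + 11,100,000 + 2,572,000 = 83,772,000 m³
S = 2,315,410,000 / 83,772,000 = 27.6394 ppt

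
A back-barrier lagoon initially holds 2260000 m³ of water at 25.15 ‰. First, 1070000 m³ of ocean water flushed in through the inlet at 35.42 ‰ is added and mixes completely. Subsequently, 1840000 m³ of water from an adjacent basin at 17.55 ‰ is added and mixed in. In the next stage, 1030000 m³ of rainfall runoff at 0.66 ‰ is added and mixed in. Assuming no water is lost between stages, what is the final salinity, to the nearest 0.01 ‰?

20.60 ‰

Total salt / total volume:
Initial salt = 2,260,000×25.15 = 56,839,000
After stage 1: salt = 56,839,000 + 1,070,000×35.42 = 94,738,400; volume = 3,330,000 m³; S = 28.45 ‰
After stage 2: salt = 94,738,400 + 1,840,000×17.55 = 127,030,400; volume = 5,170,000 m³; S = 24.571 ‰
After stage 3: salt = 127,030,400 + 1,030,000×0.66 = 127,710,200; volume = 6,200,000 m³
S = 127,710,200 / 6,200,000 = 20.5984 ‰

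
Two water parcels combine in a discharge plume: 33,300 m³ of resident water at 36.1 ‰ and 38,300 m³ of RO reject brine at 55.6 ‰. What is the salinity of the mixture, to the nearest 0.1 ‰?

46.5 ‰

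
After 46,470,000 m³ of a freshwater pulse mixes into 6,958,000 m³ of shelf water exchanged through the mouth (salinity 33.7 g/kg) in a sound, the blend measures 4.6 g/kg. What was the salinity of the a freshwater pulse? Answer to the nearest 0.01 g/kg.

Salt balance: 6,958,000×33.7 + 46,470,000×S = 53,428,000×4.6
234,484,600 + 46,470,000·S = 245,768,800
S = (245,768,800 − 234,484,600) / 46,470,000 = 0.2428 g/kg

0.24 g/kg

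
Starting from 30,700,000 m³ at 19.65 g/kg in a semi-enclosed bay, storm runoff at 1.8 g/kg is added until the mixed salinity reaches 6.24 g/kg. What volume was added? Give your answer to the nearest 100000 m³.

Salt balance: 30,700,000×19.65 + V×1.8 = (30,700,000+V)×6.24
603,255,000 + 1.8V = 191,568,000 + 6.24V
411,687,000 = 4.44V
V = 92,722,297.3 m³

92700000 m³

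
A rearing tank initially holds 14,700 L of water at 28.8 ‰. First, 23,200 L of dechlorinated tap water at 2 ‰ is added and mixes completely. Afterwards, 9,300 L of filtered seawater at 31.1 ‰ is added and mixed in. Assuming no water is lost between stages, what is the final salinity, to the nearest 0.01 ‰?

16.08 ‰

Mass of salt is conserved:
Initial salt = 14,700×28.8 = 423,360
After stage 1: salt = 423,360 + 23,200×2 = 469,760; volume = 37,900 L; S = 12.395 ‰
After stage 2: salt = 469,760 + 9,300×31.1 = 758,990; volume = 47,200 L
S = 758,990 / 47,200 = 16.0803 ‰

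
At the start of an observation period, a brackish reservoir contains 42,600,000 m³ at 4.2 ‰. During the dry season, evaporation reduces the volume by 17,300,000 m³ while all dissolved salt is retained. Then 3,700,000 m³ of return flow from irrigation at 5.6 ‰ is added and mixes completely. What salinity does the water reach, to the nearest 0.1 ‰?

6.9 ‰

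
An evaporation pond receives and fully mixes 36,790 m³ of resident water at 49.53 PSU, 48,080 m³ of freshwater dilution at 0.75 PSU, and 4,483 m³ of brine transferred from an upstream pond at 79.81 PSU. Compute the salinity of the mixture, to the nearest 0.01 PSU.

Salt balance:
salt = 36,790×49.53 + 48,080×0.75 + 4,483×79.81 = 1,822,208.7 + 36,060 + 357,788.23 = 2,216,056.93
volume = 36,790 + 48,080 + 4,483 = 89,353 m³
S = 2,216,056.93 / 89,353 = 24.8011 PSU

24.80 PSU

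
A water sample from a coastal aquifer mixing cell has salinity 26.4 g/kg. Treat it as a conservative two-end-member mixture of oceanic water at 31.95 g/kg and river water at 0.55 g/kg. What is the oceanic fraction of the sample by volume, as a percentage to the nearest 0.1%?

82.3%

Let g be the oceanic fraction. Salt balance per unit volume:
g×31.95 + (1−g)×0.55 = 26.4
g = (26.4 − 0.55) / (31.95 − 0.55) = 25.85/31.4 = 0.8232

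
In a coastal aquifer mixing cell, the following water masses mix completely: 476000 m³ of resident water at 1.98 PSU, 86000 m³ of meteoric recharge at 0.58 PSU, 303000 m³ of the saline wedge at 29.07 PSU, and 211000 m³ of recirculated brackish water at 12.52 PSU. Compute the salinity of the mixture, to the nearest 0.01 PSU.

Weighted by volume,
salt = 476,000×1.98 + 86,000×0.58 + 303,000×29.07 + 211,000×12.52 = 942,480 + 49,880 + 8,808,210 + 2,641,720 = 12,442,290
volume = 476,000 + 86,000 + 303,000 + 211,000 = 1,076,000 m³
S = 12,442,290 / 1,076,000 = 11.5635 PSU

11.56 PSU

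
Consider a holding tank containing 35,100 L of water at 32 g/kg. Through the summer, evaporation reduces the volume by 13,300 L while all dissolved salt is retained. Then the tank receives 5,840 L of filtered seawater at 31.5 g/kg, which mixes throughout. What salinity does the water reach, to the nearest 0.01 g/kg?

47.29 g/kg

After evaporation: salt = 35,100×32 = 1,123,200; volume = 35,100 − 13,300 = 21,800 L
After mixing: salt = 1,123,200 + 5,840×31.5 = 1,307,160; volume = 21,800 + 5,840 = 27,640 L
S = 1,307,160 / 27,640 = 47.2923 g/kg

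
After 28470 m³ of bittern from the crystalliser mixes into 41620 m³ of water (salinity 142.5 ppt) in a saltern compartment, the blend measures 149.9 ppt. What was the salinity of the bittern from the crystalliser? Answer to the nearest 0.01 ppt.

Salt balance: 41,620×142.5 + 28,470×S = 70,090×149.9
5,930,850 + 28,470·S = 10,506,491
S = (10,506,491 − 5,930,850) / 28,470 = 160.718 ppt

160.72 ppt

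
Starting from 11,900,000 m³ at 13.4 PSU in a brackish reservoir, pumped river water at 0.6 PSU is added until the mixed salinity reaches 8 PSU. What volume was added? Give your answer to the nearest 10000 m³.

Salt balance: 11,900,000×13.4 + V×0.6 = (11,900,000+V)×8
159,460,000 + 0.6V = 95,200,000 + 8V
64,260,000 = 7.4V
V = 8,683,783.78 m³

8680000 m³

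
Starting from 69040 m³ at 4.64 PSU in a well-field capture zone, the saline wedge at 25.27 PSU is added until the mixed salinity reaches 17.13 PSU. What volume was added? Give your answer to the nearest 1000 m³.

106000 m³

Salt balance: 69,040×4.64 + V×25.27 = (69,040+V)×17.13
320,345.6 + 25.27V = 1,182,655.2 + 17.13V
862,309.6 = 8.14V
V = 105,934.84 m³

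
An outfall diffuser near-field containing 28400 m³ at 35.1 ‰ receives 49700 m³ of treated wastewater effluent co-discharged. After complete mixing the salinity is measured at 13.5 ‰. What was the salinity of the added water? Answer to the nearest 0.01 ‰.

Salt balance: 28,400×35.1 + 49,700×S = 78,100×13.5
996,840 + 49,700·S = 1,054,350
S = (1,054,350 − 996,840) / 49,700 = 1.1571 ‰

1.16 ‰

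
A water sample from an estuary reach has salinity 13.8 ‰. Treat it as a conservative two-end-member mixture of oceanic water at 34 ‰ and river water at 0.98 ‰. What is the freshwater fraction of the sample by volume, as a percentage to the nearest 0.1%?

61.2%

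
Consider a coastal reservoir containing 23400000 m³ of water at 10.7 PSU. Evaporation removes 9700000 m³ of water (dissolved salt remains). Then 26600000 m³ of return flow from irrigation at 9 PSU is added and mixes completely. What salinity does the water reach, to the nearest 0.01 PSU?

12.15 PSU

After evaporation: salt = 23,400,000×10.7 = 250,380,000; volume = 23,400,000 − 9,700,000 = 13,700,000 m³
After mixing: salt = 250,380,000 + 26,600,000×9 = 489,780,000; volume = 13,700,000 + 26,600,000 = 40,300,000 m³
S = 489,780,000 / 40,300,000 = 12.1533 PSU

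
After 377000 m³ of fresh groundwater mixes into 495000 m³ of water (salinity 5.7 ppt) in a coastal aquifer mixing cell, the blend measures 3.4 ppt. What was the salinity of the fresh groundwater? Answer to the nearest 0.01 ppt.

Salt balance: 495,000×5.7 + 377,000×S = 872,000×3.4
2,821,500 + 377,000·S = 2,964,800
S = (2,964,800 − 2,821,500) / 377,000 = 0.3801 ppt

0.38 ppt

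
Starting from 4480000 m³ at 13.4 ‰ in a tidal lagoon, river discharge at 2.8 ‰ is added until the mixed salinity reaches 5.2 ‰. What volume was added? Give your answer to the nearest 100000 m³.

Salt balance: 4,480,000×13.4 + V×2.8 = (4,480,000+V)×5.2
60,032,000 + 2.8V = 23,296,000 + 5.2V
36,736,000 = 2.4V
V = 15,306,666.67 m³

15300000 m³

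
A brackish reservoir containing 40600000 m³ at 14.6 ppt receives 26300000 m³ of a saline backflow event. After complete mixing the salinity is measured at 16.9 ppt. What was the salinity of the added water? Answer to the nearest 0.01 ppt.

20.45 ppt

Salt balance: 40,600,000×14.6 + 26,300,000×S = 66,900,000×16.9
592,760,000 + 26,300,000·S = 1,130,610,000
S = (1,130,610,000 − 592,760,000) / 26,300,000 = 20.4506 ppt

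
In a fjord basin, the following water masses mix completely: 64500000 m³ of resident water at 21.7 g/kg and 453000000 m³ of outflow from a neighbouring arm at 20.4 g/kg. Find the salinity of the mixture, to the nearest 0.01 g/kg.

Mass of salt is conserved:
salt = 64,500,000×21.7 + 453,000,000×20.4 = 1,399,650,000 + 9,241,200,000 = 10,640,850,000
volume = 64,500,000 + 453,000,000 = 517,500,000 m³
S = 10,640,850,000 / 517,500,000 = 20.562 g/kg

20.56 g/kg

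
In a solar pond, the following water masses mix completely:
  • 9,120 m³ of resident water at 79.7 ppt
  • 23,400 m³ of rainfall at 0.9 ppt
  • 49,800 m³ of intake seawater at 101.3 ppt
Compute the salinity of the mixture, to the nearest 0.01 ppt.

Weighted by volume,
salt = 9,120×79.7 + 23,400×0.9 + 49,800×101.3 = 726,864 + 21,060 + 5,044,740 = 5,792,664
volume = 9,120 + 23,400 + 49,800 = 82,320 m³
S = 5,792,664 / 82,320 = 70.3676 ppt

70.37 ppt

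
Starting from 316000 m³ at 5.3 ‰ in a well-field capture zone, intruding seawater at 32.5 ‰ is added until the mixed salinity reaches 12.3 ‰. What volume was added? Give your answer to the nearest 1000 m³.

Salt balance: 316,000×5.3 + V×32.5 = (316,000+V)×12.3
1,674,800 + 32.5V = 3,886,800 + 12.3V
2,212,000 = 20.2V
V = 109,504.95 m³

110000 m³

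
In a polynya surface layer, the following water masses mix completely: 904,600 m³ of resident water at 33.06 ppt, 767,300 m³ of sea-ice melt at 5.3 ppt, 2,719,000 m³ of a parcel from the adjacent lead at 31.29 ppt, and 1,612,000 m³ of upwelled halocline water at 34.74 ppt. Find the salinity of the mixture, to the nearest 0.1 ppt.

29.2 ppt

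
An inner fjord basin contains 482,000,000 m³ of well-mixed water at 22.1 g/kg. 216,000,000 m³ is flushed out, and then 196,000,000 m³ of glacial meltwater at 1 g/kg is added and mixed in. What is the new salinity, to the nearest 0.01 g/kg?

13.15 g/kg

Remaining after removal: 266,000,000 m³ at 22.1 g/kg (salt = 5,878,600,000)
After addition: salt = 5,878,600,000 + 196,000,000×1 = 6,074,600,000; volume = 462,000,000 m³
S = 6,074,600,000 / 462,000,000 = 13.1485 g/kg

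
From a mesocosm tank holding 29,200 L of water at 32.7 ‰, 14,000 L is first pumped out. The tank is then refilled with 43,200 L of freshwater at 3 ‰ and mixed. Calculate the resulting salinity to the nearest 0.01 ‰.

Remaining after removal: 15,200 L at 32.7 ‰ (salt = 497,040)
After addition: salt = 497,040 + 43,200×3 = 626,640; volume = 58,400 L
S = 626,640 / 58,400 = 10.7301 ‰

10.73 ‰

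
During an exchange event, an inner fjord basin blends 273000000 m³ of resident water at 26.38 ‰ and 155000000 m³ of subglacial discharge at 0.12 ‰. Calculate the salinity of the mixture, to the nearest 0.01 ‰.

16.87 ‰

Salt balance:
salt = 273,000,000×26.38 + 155,000,000×0.12 = 7,201,740,000 + 18,600,000 = 7,220,340,000
volume = 273,000,000 + 155,000,000 = 428,000,000 m³
S = 7,220,340,000 / 428,000,000 = 16.87 ‰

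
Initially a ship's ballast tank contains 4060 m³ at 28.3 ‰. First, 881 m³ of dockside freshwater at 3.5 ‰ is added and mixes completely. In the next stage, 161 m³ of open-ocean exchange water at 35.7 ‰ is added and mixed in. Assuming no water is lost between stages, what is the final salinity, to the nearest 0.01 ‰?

24.25 ‰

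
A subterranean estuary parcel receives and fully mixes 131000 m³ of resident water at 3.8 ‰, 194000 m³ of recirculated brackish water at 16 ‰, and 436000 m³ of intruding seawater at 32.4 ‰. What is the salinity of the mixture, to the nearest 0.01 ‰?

23.30 ‰

By conservation of dissolved salt,
salt = 131,000×3.8 + 194,000×16 + 436,000×32.4 = 497,800 + 3,104,000 + 14,126,400 = 17,728,200
volume = 131,000 + 194,000 + 436,000 = 761,000 m³
S = 17,728,200 / 761,000 = 23.2959 ‰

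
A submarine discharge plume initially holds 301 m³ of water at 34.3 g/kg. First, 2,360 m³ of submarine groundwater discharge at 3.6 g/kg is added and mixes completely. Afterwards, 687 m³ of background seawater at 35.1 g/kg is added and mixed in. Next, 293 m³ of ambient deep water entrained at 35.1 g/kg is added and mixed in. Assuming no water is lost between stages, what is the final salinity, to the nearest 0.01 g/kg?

14.62 g/kg

Mass of salt is conserved:
Initial salt = 301×34.3 = 10,324.3
After stage 1: salt = 10,324.3 + 2,360×3.6 = 18,820.3; volume = 2,661 m³; S = 7.073 g/kg
After stage 2: salt = 18,820.3 + 687×35.1 = 42,934; volume = 3,348 m³; S = 12.824 g/kg
After stage 3: salt = 42,934 + 293×35.1 = 53,218.3; volume = 3,641 m³
S = 53,218.3 / 3,641 = 14.6164 g/kg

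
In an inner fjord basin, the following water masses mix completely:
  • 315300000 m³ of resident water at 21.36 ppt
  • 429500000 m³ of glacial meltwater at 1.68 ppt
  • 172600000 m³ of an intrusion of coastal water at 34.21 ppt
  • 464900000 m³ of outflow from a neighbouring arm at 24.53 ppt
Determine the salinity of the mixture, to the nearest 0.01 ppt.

By conservation of dissolved salt,
salt = 315,300,000×21.36 + 429,500,000×1.68 + 172,600,000×34.21 + 464,900,000×24.53 = 6,734,808,000 + 721,560,000 + 5,904,646,000 + 11,403,997,000 = 24,765,011,000
volume = 315,300,000 + 429,500,000 + 172,600,000 + 464,900,000 = 1,382,300,000 m³
S = 24,765,011,000 / 1,382,300,000 = 17.9158 ppt

17.92 ppt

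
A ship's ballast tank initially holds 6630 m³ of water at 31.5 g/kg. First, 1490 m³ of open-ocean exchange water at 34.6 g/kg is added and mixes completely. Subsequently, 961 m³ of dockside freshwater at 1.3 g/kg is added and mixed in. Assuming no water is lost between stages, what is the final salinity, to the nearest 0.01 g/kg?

By conservation of dissolved salt,
Initial salt = 6,630×31.5 = 208,845
After stage 1: salt = 208,845 + 1,490×34.6 = 260,399; volume = 8,120 m³; S = 32.069 g/kg
After stage 2: salt = 260,399 + 961×1.3 = 261,648.3; volume = 9,081 m³
S = 261,648.3 / 9,081 = 28.8127 g/kg

28.81 g/kg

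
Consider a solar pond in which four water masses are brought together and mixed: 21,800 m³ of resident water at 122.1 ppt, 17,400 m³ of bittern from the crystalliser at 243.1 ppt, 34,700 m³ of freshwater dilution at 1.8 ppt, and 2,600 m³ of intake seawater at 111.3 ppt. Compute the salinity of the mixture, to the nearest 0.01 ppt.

Conserving salt mass:
salt = 21,800×122.1 + 17,400×243.1 + 34,700×1.8 + 2,600×111.3 = 2,661,780 + 4,229,940 + 62,460 + 289,380 = 7,243,560
volume = 21,800 + 17,400 + 34,700 + 2,600 = 76,500 m³
S = 7,243,560 / 76,500 = 94.6871 ppt

94.69 ppt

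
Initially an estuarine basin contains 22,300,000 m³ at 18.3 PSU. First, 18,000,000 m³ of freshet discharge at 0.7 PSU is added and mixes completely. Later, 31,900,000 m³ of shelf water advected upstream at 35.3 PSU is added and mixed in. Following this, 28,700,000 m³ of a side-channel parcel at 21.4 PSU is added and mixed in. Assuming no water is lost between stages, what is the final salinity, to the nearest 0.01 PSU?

21.42 PSU

By conservation of dissolved salt,
Initial salt = 22,300,000×18.3 = 408,090,000
After stage 1: salt = 408,090,000 + 18,000,000×0.7 = 420,690,000; volume = 40,300,000 m³; S = 10.439 PSU
After stage 2: salt = 420,690,000 + 31,900,000×35.3 = 1,546,760,000; volume = 72,200,000 m³; S = 21.423 PSU
After stage 3: salt = 1,546,760,000 + 28,700,000×21.4 = 2,160,940,000; volume = 100,900,000 m³
S = 2,160,940,000 / 100,900,000 = 21.4167 PSU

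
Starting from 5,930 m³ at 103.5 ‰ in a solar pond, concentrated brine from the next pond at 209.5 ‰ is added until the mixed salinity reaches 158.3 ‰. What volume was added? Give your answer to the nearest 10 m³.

6350 m³

Salt balance: 5,930×103.5 + V×209.5 = (5,930+V)×158.3
613,755 + 209.5V = 938,719 + 158.3V
324,964 = 51.2V
V = 6,346.95 m³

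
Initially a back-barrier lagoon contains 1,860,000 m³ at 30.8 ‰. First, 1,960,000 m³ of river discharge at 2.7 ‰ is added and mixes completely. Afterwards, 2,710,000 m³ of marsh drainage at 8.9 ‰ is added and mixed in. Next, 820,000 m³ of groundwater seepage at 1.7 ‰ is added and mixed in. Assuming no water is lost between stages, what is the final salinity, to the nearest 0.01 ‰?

11.99 ‰

By conservation of dissolved salt,
Initial salt = 1,860,000×30.8 = 57,288,000
After stage 1: salt = 57,288,000 + 1,960,000×2.7 = 62,580,000; volume = 3,820,000 m³; S = 16.382 ‰
After stage 2: salt = 62,580,000 + 2,710,000×8.9 = 86,699,000; volume = 6,530,000 m³; S = 13.277 ‰
After stage 3: salt = 86,699,000 + 820,000×1.7 = 88,093,000; volume = 7,350,000 m³
S = 88,093,000 / 7,350,000 = 11.9854 ‰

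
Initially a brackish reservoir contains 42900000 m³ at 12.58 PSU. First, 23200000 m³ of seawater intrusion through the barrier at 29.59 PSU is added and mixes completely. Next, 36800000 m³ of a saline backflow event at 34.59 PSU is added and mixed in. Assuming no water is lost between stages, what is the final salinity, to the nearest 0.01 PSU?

24.29 PSU

Conserving salt mass:
Initial salt = 42,900,000×12.58 = 539,682,000
After stage 1: salt = 539,682,000 + 23,200,000×29.59 = 1,226,170,000; volume = 66,100,000 m³; S = 18.55 PSU
After stage 2: salt = 1,226,170,000 + 36,800,000×34.59 = 2,499,082,000; volume = 102,900,000 m³
S = 2,499,082,000 / 102,900,000 = 24.2865 PSU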